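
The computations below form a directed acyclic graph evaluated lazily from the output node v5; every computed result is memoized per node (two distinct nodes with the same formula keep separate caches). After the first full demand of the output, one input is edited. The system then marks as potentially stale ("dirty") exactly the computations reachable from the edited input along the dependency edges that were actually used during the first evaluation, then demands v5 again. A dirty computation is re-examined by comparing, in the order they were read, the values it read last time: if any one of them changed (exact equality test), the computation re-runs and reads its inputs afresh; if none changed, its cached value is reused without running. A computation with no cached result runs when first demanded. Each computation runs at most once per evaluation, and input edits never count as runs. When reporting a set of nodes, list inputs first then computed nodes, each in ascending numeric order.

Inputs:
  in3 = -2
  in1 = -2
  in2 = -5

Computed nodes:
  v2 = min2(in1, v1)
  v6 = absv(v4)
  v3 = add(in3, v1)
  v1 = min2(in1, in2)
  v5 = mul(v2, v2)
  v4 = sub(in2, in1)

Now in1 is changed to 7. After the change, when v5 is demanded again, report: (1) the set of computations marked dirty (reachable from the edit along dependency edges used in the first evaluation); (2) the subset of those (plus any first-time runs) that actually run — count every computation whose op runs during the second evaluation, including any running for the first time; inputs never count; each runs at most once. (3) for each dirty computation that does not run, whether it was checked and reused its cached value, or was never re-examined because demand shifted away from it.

The edit dirties: v1, v2, v5.
2 computations run: v1, v2.
Cache hits after checking: v5.
Note where the cutoff bites: v5 is checked, finds nothing changed, and keeps its cache.

First demand of the output computes:
  v1 = min2(-2, -5) = -5
  v2 = min2(-2, -5) = -5
  v5 = mul(-5, -5) = 25

After the edit, cleaning proceeds:
  v1: a read changed (in1 -2->7) — executes, giving -5 — identical to its old value.
  v2: a read changed (in1 -2->7) — executes, giving -5 — identical to its old value.
  v5: dirty, but its reads are unchanged (v2 unchanged, v2 unchanged); cached 25 stands.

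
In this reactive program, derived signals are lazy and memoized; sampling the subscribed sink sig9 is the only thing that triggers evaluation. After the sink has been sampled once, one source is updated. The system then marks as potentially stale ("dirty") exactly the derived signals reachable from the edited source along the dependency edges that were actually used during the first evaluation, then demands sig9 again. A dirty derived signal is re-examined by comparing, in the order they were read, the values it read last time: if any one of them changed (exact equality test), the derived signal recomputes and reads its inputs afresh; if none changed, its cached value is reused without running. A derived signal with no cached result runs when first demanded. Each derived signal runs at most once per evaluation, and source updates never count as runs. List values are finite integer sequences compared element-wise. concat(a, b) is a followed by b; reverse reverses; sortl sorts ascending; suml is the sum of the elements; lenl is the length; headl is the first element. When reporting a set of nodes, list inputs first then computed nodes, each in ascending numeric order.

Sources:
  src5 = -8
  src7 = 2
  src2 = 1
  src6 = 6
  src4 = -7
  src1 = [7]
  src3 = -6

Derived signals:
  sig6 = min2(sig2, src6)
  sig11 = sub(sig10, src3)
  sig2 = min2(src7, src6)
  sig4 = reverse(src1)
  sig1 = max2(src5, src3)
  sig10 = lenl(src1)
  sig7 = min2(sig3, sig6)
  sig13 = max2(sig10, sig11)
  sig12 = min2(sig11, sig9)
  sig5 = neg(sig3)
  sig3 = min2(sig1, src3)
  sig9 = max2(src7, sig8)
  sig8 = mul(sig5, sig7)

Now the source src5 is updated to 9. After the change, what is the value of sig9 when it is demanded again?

First demand of the output computes:
  sig1 = max2(-8, -6) = -6
  sig2 = min2(2, 6) = 2
  sig3 = min2(-6, -6) = -6
  sig5 = neg(-6) = 6
  sig6 = min2(2, 6) = 2
  sig7 = min2(-6, 2) = -6
  sig8 = mul(6, -6) = -36
  sig9 = max2(2, -36) = 2

After the edit, cleaning proceeds:
  sig1: a read changed (src5 -8->9) — executes, giving 9.
  sig3: a read changed (sig1 -6->9) — executes, giving -6 — identical to its old value.
  sig5: dirty, but its reads are unchanged (sig3 unchanged); cached 6 stands.
  sig7: dirty, but its reads are unchanged (sig3 unchanged, sig6 unchanged); cached -6 stands.
  sig8: dirty, but its reads are unchanged (sig5 unchanged, sig7 unchanged); cached -36 stands.
  sig9: dirty, but its reads are unchanged (src7 unchanged, sig8 unchanged); cached 2 stands.

Note the absorption at sig3: it re-runs yet its value is the same, leaving the output's value untouched.

Demanding sig9 again yields 2.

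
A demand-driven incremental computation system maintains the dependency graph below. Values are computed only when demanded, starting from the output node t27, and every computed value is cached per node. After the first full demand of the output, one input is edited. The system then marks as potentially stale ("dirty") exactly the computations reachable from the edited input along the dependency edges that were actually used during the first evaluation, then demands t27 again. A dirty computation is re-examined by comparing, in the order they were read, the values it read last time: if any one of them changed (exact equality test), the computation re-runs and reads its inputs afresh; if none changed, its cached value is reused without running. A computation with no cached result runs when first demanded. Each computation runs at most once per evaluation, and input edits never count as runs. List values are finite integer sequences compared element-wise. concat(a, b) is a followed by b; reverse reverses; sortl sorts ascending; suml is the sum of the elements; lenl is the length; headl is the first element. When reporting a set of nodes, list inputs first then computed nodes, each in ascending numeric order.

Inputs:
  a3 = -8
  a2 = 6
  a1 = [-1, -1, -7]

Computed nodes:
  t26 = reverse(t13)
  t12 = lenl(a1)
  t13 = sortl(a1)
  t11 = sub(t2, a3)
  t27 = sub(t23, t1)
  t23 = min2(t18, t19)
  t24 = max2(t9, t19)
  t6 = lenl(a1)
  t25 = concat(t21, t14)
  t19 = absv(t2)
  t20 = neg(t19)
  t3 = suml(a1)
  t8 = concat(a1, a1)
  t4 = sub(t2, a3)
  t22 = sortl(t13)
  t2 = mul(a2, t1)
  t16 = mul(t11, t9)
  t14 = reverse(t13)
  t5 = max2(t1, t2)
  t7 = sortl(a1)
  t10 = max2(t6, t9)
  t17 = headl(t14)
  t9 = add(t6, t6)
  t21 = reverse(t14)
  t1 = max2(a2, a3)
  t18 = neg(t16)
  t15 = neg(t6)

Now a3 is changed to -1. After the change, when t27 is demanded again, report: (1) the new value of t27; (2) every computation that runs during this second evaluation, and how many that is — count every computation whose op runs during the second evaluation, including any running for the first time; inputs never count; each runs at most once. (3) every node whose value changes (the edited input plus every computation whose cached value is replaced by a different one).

New value of t27: -228.
Computations that run: t1, t11, t16, t18, t23, t27 — 6 in total.
Values that change: a3, t11, t16, t18, t23, t27.
Key observation: the cutoff stops propagation at t2 — its inputs' values are unchanged, so it reuses its cache.

First evaluation (everything demanded from the output):
  t1 = max2(6, -8) = 6
  t2 = mul(6, 6) = 36
  t6 = lenl([-1, -1, -7]) = 3
  t9 = add(3, 3) = 6
  t11 = sub(36, -8) = 44
  t16 = mul(44, 6) = 264
  t18 = neg(264) = -264
  t19 = absv(36) = 36
  t23 = min2(-264, 36) = -264
  t27 = sub(-264, 6) = -270

Propagation after the edit:
  t1: runs — a3 -8->-1; result 6 (same value as before).
  t2: checked — values it read are unchanged (a2 unchanged, t1 unchanged); reused cached 36 without running.
  t11: runs — a3 -8->-1; result 37.
  t16: runs — t11 44->37; result 222.
  t18: runs — t16 264->222; result -222.
  t19: checked — values it read are unchanged (t2 unchanged); reused cached 36 without running.
  t23: runs — t18 -264->-222; result -222.
  t27: runs — t23 -264->-222; result -228.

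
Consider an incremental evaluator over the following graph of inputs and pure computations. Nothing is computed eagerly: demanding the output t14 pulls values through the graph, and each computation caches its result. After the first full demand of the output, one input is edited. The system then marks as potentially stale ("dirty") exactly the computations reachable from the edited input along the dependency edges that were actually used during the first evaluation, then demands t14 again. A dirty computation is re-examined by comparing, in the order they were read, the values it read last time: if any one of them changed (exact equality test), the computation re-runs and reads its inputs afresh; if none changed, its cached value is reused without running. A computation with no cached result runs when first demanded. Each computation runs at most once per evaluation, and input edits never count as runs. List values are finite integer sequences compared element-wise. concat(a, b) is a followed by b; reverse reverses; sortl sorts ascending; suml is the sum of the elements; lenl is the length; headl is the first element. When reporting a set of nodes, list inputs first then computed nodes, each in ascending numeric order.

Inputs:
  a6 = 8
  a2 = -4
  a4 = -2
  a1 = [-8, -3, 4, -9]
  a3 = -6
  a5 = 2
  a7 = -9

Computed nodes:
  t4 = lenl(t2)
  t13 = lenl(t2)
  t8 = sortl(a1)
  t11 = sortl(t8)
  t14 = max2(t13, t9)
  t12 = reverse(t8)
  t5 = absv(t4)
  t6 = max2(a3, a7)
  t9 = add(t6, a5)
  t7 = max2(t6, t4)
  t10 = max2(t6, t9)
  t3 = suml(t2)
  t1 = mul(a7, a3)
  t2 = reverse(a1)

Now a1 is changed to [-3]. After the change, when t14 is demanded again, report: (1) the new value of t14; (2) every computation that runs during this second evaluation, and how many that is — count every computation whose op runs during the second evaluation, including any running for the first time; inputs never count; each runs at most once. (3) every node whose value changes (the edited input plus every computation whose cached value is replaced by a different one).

Initial pass — values computed on the first demand:
  t2 = reverse([-8, -3, 4, -9]) = [-9, 4, -3, -8]
  t6 = max2(-6, -9) = -6
  t9 = add(-6, 2) = -4
  t13 = lenl([-9, 4, -3, -8]) = 4
  t14 = max2(4, -4) = 4

Second demand — change propagation:
  t2: re-runs because a1 [-8, -3, 4, -9]->[-3]; new result [-3].
  t13: re-runs because t2 [-9, 4, -3, -8]->[-3]; new result 1.
  t14: re-runs because t13 4->1; new result 1.

t14 now evaluates to 1.
Run set: t2, t13, t14 (3 run).
Changed values: a1, t2, t13, t14.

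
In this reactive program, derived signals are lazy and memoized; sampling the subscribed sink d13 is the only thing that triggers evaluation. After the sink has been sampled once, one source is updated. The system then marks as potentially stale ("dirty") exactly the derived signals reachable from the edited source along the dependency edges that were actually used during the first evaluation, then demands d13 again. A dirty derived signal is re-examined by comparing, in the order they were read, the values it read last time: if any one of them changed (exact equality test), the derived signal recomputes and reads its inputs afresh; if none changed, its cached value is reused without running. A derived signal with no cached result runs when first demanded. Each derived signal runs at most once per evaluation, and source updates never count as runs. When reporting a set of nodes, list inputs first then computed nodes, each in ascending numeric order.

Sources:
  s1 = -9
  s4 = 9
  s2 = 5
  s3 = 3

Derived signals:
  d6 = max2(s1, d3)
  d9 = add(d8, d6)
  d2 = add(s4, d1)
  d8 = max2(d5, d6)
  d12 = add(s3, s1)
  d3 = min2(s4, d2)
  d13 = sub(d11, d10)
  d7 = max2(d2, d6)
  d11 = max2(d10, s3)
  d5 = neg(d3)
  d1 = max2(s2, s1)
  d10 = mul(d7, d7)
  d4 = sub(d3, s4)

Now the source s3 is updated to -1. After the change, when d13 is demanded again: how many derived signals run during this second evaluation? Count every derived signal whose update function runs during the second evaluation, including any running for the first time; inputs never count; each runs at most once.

1 derived signals run: d11.
Note the absorption at d11: it re-runs yet its value is the same, leaving the output's value untouched.

First demand of the output computes:
  d1 = max2(5, -9) = 5
  d2 = add(9, 5) = 14
  d3 = min2(9, 14) = 9
  d6 = max2(-9, 9) = 9
  d7 = max2(14, 9) = 14
  d10 = mul(14, 14) = 196
  d11 = max2(196, 3) = 196
  d13 = sub(196, 196) = 0

After the edit, cleaning proceeds:
  d11: a read changed (s3 3->-1) — executes, giving 196 — identical to its old value.
  d13: dirty, but its reads are unchanged (d11 unchanged, d10 unchanged); cached 0 stands.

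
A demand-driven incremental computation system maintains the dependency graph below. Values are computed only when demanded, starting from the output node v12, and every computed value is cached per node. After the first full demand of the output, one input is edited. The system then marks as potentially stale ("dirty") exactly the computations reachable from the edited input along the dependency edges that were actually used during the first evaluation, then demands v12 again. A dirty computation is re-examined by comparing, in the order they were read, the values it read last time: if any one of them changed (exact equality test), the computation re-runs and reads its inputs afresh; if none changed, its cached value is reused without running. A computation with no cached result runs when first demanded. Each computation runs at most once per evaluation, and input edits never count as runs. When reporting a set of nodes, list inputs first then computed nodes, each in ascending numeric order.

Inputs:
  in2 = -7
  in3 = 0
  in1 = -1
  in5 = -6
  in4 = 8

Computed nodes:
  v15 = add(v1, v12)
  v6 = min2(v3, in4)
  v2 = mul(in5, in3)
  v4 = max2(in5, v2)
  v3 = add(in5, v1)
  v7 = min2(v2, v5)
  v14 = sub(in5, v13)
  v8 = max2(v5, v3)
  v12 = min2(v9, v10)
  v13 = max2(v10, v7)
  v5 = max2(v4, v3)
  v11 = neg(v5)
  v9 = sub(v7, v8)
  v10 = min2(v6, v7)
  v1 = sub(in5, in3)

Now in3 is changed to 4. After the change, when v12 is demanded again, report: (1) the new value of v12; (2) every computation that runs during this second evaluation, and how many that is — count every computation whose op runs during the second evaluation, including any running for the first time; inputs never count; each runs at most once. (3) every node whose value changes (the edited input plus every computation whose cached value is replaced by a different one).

New value of v12: -24.
Computations that run: v1, v2, v3, v4, v5, v6, v7, v8, v9, v10, v12 — 11 in total.
Values that change: in3, v1, v2, v3, v4, v5, v6, v7, v8, v9, v10, v12.

First evaluation (everything demanded from the output):
  v1 = sub(-6, 0) = -6
  v2 = mul(-6, 0) = 0
  v3 = add(-6, -6) = -12
  v4 = max2(-6, 0) = 0
  v5 = max2(0, -12) = 0
  v6 = min2(-12, 8) = -12
  v7 = min2(0, 0) = 0
  v8 = max2(0, -12) = 0
  v9 = sub(0, 0) = 0
  v10 = min2(-12, 0) = -12
  v12 = min2(0, -12) = -12

Propagation after the edit:
  v1: runs — in3 0->4; result -10.
  v2: runs — in3 0->4; result -24.
  v3: runs — v1 -6->-10; result -16.
  v4: runs — v2 0->-24; result -6.
  v5: runs — v4 0->-6; v3 -12->-16; result -6.
  v6: runs — v3 -12->-16; result -16.
  v7: runs — v2 0->-24; v5 0->-6; result -24.
  v8: runs — v5 0->-6; v3 -12->-16; result -6.
  v9: runs — v7 0->-24; v8 0->-6; result -18.
  v10: runs — v6 -12->-16; v7 0->-24; result -24.
  v12: runs — v9 0->-18; v10 -12->-24; result -24.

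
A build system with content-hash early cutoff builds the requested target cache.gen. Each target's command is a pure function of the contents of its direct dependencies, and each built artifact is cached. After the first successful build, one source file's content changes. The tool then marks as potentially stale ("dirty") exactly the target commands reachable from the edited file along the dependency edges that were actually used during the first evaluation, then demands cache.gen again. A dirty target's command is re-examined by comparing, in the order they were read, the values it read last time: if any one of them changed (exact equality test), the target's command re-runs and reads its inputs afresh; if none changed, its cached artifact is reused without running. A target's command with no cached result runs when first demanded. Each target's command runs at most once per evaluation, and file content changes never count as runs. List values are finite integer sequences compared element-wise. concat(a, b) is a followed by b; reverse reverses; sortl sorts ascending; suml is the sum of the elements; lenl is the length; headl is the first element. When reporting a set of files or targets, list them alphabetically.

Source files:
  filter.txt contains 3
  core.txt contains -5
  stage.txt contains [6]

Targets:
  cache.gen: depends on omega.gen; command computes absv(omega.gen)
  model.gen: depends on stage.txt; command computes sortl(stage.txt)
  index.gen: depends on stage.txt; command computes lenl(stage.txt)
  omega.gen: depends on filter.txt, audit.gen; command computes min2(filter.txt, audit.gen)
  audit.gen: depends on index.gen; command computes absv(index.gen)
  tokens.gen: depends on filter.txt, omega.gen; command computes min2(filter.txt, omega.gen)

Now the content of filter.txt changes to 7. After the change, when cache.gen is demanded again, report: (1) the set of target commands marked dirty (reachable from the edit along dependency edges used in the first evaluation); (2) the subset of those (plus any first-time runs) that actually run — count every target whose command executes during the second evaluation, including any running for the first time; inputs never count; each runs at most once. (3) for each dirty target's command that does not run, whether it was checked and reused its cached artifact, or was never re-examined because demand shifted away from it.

Marked dirty: cache.gen, omega.gen.
Target commands that run: omega.gen — 1 in total.
Checked but reused from cache: cache.gen.
Key observation: the change is absorbed at omega.gen — it re-runs but produces the same value, and the output's value is unchanged.

First evaluation (everything demanded from the output):
  index.gen = lenl([6]) = 1
  audit.gen = absv(1) = 1
  omega.gen = min2(3, 1) = 1
  cache.gen = absv(1) = 1

Propagation after the edit:
  omega.gen: runs — filter.txt 3->7; result 1 (same value as before).
  cache.gen: checked — values it read are unchanged (omega.gen unchanged); reused cached 1 without running.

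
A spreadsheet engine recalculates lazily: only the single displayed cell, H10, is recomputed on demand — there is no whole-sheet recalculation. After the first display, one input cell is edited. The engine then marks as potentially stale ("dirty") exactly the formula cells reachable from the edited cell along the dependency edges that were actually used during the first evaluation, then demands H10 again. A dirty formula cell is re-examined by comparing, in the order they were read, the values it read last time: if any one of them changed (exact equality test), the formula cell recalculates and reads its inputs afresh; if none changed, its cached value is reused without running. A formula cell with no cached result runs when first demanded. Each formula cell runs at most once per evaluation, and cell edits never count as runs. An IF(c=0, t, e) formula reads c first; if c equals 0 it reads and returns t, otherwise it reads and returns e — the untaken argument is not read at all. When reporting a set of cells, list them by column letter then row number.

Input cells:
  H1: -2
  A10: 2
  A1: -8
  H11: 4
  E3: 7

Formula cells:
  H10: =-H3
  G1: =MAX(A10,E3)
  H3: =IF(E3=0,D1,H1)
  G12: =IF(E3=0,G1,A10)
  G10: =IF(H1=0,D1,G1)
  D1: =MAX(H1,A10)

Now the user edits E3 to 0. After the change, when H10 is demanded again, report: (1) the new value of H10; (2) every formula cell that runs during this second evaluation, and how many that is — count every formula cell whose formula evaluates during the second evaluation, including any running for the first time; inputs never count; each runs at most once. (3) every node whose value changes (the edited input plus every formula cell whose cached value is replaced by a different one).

First evaluation (everything demanded from the output):
  H3 = IF(E3=0: E3=7 -> else branch H1) = -2
  H10 = -(-2) = 2

Propagation after the edit:
  D1: demanded for the first time — runs, produces 2.
  H3: runs — E3 7->0; result 2.
  H10: runs — H3 -2->2; result -2.

Key observation: a condition flipped, so demand reaches new nodes — D1 runs for the first time.

New value of H10: -2.
Formula cells that run: D1, H3, H10 — 3 in total.
Values that change: E3, H3, H10.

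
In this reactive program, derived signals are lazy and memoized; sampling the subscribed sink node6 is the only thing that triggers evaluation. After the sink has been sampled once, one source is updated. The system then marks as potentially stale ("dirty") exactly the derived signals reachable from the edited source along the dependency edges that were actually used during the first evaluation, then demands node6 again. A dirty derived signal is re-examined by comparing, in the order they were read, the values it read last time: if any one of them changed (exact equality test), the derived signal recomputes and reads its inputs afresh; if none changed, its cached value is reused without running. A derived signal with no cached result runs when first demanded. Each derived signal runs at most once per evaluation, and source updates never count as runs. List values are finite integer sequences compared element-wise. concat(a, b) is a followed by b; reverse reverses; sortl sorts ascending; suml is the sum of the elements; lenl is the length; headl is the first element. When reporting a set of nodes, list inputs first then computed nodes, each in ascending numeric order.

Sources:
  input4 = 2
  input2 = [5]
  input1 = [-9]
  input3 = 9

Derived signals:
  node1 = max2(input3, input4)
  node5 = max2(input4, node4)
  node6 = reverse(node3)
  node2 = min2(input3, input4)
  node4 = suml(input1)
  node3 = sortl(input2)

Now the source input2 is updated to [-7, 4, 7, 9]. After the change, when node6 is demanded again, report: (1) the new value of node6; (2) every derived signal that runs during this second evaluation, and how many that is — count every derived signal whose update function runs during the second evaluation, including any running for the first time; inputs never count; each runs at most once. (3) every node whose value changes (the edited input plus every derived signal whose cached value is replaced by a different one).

Demanding node6 again yields [9, 7, 4, -7].
2 derived signals run: node3, node6.
The nodes whose values change: input2, node3, node6.

First demand of the output computes:
  node3 = sortl([5]) = [5]
  node6 = reverse([5]) = [5]

After the edit, cleaning proceeds:
  node3: a read changed (input2 [5]->[-7, 4, 7, 9]) — executes, giving [-7, 4, 7, 9].
  node6: a read changed (node3 [5]->[-7, 4, 7, 9]) — executes, giving [9, 7, 4, -7].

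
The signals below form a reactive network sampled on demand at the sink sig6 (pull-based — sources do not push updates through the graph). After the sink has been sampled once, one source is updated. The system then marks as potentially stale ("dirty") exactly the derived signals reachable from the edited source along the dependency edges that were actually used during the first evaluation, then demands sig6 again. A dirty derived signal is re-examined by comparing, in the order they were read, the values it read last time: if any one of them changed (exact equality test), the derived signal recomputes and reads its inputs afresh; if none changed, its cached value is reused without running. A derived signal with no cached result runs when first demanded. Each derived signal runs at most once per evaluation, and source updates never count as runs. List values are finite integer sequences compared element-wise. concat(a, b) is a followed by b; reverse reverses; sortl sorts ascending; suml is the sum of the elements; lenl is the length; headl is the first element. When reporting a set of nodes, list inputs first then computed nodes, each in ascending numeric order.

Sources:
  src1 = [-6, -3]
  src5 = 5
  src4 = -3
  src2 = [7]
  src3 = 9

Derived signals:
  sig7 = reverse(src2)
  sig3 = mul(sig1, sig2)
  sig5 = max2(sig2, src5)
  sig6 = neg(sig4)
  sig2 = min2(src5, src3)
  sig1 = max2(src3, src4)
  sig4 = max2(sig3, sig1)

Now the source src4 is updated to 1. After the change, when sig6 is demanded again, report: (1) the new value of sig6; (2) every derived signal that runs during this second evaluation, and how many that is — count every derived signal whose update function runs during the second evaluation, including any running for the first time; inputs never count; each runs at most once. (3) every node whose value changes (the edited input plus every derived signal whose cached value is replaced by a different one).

sig6 now evaluates to -45.
Run set: sig1 (1 run).
Changed values: src4.
The important point: sig1 recomputes to an identical value, and the output ends up unchanged.

Initial pass — values computed on the first demand:
  sig1 = max2(9, -3) = 9
  sig2 = min2(5, 9) = 5
  sig3 = mul(9, 5) = 45
  sig4 = max2(45, 9) = 45
  sig6 = neg(45) = -45

Second demand — change propagation:
  sig1: re-runs because src4 -3->1; new result 9 (unchanged).
  sig3: re-examined; everything it read last time is the same (sig1 unchanged, sig2 unchanged) — cache 45 kept, no run.
  sig4: re-examined; everything it read last time is the same (sig3 unchanged, sig1 unchanged) — cache 45 kept, no run.
  sig6: re-examined; everything it read last time is the same (sig4 unchanged) — cache -45 kept, no run.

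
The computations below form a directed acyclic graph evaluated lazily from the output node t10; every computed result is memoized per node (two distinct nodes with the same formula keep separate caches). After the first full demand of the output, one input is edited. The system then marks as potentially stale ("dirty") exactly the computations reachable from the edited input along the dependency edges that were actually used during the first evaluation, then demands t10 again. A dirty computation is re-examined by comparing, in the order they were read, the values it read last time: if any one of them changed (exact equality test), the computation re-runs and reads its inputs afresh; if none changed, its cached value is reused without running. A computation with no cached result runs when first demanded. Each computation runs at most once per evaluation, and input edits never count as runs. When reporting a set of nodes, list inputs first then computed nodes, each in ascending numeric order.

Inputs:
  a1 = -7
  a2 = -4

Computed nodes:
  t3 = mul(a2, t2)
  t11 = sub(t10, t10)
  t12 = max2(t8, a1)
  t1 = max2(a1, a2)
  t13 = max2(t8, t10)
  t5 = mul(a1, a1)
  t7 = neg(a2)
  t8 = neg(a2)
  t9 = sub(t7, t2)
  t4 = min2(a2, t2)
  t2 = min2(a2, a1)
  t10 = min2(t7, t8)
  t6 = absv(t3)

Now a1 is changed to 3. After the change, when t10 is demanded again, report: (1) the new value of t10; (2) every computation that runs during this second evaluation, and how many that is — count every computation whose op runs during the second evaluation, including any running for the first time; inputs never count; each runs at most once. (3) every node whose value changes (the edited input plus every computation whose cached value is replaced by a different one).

Demanding t10 again yields 4.
0 computations run: none.
The nodes whose values change: a1.
Note the shortcut — a1 feeds only undemanded nodes, so no recomputation happens.

First demand of the output computes:
  t7 = neg(-4) = 4
  t8 = neg(-4) = 4
  t10 = min2(4, 4) = 4

After the edit, cleaning proceeds:
  a1 only reaches undemanded nodes; the second demand re-runs nothing.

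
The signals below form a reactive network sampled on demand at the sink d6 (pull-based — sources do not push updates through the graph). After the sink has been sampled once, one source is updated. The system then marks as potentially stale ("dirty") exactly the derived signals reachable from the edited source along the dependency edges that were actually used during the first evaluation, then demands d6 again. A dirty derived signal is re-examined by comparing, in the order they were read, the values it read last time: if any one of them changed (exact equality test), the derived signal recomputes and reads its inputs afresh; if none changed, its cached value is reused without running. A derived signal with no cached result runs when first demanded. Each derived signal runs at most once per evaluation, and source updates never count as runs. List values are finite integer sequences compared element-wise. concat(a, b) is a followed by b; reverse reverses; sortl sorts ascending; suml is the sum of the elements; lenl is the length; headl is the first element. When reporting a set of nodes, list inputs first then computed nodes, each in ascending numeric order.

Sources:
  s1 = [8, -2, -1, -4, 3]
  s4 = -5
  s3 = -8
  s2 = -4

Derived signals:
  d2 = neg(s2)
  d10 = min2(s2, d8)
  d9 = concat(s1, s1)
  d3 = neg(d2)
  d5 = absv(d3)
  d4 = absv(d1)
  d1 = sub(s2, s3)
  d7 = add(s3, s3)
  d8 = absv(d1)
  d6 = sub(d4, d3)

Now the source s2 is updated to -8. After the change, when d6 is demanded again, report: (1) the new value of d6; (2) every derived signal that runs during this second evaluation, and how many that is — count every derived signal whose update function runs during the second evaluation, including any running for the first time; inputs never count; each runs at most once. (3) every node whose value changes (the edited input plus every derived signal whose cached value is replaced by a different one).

Initial pass — values computed on the first demand:
  d1 = sub(-4, -8) = 4
  d2 = neg(-4) = 4
  d3 = neg(4) = -4
  d4 = absv(4) = 4
  d6 = sub(4, -4) = 8

Second demand — change propagation:
  d1: re-runs because s2 -4->-8; new result 0.
  d2: re-runs because s2 -4->-8; new result 8.
  d3: re-runs because d2 4->8; new result -8.
  d4: re-runs because d1 4->0; new result 0.
  d6: re-runs because d4 4->0; d3 -4->-8; new result 8 (unchanged).

d6 now evaluates to 8.
Run set: d1, d2, d3, d4, d6 (5 run).
Changed values: s2, d1, d2, d3, d4.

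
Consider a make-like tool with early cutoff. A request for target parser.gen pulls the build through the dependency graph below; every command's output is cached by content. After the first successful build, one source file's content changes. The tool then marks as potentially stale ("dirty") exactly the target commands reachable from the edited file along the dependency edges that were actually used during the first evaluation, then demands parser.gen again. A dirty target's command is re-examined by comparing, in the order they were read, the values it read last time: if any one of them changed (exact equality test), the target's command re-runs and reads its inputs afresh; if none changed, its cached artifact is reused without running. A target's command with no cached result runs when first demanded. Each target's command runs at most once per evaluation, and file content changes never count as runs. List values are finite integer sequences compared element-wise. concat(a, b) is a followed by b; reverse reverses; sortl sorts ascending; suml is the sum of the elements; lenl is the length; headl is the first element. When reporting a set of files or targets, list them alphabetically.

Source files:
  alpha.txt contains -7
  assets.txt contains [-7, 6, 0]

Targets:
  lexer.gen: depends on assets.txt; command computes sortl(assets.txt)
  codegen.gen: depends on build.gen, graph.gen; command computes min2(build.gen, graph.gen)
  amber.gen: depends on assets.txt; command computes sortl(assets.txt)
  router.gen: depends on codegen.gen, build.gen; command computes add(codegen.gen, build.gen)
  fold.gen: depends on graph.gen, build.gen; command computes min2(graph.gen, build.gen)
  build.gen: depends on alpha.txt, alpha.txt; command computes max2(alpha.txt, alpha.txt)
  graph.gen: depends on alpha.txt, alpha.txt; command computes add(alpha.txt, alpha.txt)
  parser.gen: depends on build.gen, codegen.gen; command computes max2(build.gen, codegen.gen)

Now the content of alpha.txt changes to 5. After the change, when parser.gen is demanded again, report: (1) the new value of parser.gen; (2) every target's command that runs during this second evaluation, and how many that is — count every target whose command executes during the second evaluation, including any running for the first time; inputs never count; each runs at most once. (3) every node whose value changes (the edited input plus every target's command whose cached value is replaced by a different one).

Demanding parser.gen again yields 5.
4 target commands run: build.gen, codegen.gen, graph.gen, parser.gen.
The nodes whose values change: alpha.txt, build.gen, codegen.gen, graph.gen, parser.gen.

First demand of the output computes:
  build.gen = max2(-7, -7) = -7
  graph.gen = add(-7, -7) = -14
  codegen.gen = min2(-7, -14) = -14
  parser.gen = max2(-7, -14) = -7

After the edit, cleaning proceeds:
  build.gen: a read changed (alpha.txt -7->5; alpha.txt -7->5) — executes, giving 5.
  graph.gen: a read changed (alpha.txt -7->5; alpha.txt -7->5) — executes, giving 10.
  codegen.gen: a read changed (build.gen -7->5; graph.gen -14->10) — executes, giving 5.
  parser.gen: a read changed (build.gen -7->5; codegen.gen -14->5) — executes, giving 5.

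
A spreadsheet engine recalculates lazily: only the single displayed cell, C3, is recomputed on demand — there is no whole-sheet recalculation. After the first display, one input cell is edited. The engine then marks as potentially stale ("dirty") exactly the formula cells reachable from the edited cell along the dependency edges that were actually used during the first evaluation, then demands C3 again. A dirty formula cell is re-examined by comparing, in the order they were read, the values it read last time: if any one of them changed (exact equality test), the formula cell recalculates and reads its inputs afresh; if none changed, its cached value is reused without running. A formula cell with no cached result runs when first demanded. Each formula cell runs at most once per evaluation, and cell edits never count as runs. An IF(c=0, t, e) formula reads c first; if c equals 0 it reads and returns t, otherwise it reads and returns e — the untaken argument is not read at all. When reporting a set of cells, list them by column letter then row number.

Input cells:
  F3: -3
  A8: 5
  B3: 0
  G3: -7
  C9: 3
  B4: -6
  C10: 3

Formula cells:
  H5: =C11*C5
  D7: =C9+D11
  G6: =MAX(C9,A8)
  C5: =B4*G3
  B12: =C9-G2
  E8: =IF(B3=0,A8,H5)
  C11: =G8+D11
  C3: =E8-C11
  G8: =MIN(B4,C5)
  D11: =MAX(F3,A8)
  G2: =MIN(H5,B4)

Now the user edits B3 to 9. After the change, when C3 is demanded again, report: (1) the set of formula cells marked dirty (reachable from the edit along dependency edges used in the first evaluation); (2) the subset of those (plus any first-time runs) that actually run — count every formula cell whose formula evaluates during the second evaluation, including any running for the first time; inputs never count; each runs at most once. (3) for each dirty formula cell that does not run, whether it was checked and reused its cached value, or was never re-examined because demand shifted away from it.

First evaluation (everything demanded from the output):
  C5 = -6 * -7 = 42
  D11 = MAX(-3, 5) = 5
  E8 = IF(B3=0: B3=0 -> then branch A8) = 5
  G8 = MIN(-6, 42) = -6
  C11 = -6 + 5 = -1
  C3 = 5 - -1 = 6

Propagation after the edit:
  H5: demanded for the first time — runs, produces -42.
  E8: runs — B3 0->9; result -42.
  C3: runs — E8 5->-42; result -41.

Key observation: a condition flipped, so demand reaches new nodes — H5 runs for the first time.

Marked dirty: C3, E8.
Formula cells that run: C3, E8, H5 — 3 in total.
Every dirty formula cell ran.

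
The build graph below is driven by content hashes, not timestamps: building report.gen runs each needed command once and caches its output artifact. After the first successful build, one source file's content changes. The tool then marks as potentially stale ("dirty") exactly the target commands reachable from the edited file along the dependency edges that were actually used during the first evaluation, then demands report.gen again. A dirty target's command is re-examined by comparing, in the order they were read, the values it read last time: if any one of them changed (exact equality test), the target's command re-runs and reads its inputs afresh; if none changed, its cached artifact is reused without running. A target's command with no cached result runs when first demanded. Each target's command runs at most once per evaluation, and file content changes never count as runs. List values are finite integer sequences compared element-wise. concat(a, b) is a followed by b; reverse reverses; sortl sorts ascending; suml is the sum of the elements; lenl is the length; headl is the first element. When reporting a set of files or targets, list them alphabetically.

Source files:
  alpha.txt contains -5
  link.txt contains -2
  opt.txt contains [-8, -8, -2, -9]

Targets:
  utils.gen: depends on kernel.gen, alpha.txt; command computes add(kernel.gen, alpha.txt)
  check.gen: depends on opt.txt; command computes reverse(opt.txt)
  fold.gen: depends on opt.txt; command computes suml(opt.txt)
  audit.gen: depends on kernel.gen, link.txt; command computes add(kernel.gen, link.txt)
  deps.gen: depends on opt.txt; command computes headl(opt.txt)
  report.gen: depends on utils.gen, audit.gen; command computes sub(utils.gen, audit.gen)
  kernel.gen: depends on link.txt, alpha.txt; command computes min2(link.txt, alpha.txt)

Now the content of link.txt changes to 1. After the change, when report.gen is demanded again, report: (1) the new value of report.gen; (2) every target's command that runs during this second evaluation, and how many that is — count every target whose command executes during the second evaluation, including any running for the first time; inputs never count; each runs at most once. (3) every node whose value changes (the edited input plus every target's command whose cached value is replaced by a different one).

report.gen now evaluates to -6.
Run set: audit.gen, kernel.gen, report.gen (3 run).
Changed values: audit.gen, link.txt, report.gen.
The important point: at utils.gen every value read last time is unchanged, so the dirty flag clears without a run.

Initial pass — values computed on the first demand:
  kernel.gen = min2(-2, -5) = -5
  audit.gen = add(-5, -2) = -7
  utils.gen = add(-5, -5) = -10
  report.gen = sub(-10, -7) = -3

Second demand — change propagation:
  kernel.gen: re-runs because link.txt -2->1; new result -5 (unchanged).
  audit.gen: re-runs because link.txt -2->1; new result -4.
  utils.gen: re-examined; everything it read last time is the same (kernel.gen unchanged, alpha.txt unchanged) — cache -10 kept, no run.
  report.gen: re-runs because audit.gen -7->-4; new result -6.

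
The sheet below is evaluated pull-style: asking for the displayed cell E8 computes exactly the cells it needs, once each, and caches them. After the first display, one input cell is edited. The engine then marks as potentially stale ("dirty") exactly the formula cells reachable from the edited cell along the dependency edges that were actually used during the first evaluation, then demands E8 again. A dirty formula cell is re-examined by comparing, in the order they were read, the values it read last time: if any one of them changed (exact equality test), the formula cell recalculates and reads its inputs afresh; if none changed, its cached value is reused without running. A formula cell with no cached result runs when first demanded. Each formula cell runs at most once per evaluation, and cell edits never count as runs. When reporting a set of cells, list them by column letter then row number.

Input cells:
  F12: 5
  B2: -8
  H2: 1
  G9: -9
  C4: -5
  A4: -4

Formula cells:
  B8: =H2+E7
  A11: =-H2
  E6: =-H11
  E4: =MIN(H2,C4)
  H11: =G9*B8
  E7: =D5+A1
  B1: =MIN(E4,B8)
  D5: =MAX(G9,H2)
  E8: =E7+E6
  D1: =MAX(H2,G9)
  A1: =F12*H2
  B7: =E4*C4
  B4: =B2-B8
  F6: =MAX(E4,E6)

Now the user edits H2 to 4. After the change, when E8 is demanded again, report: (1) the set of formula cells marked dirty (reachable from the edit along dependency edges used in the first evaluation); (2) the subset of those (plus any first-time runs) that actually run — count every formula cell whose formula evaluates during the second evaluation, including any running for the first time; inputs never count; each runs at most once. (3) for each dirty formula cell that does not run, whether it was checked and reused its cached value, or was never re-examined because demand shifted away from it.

First demand of the output computes:
  A1 = 5 * 1 = 5
  D5 = MAX(-9, 1) = 1
  E7 = 1 + 5 = 6
  B8 = 1 + 6 = 7
  H11 = -9 * 7 = -63
  E6 = -(-63) = 63
  E8 = 6 + 63 = 69

After the edit, cleaning proceeds:
  A1: a read changed (H2 1->4) — executes, giving 20.
  D5: a read changed (H2 1->4) — executes, giving 4.
  E7: a read changed (D5 1->4; A1 5->20) — executes, giving 24.
  B8: a read changed (H2 1->4; E7 6->24) — executes, giving 28.
  H11: a read changed (B8 7->28) — executes, giving -252.
  E6: a read changed (H11 -63->-252) — executes, giving 252.
  E8: a read changed (E7 6->24; E6 63->252) — executes, giving 276.

The edit dirties: A1, B8, D5, E6, E7, E8, H11.
7 formula cells run: A1, B8, D5, E6, E7, E8, H11.
No dirty formula cell escaped a run.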